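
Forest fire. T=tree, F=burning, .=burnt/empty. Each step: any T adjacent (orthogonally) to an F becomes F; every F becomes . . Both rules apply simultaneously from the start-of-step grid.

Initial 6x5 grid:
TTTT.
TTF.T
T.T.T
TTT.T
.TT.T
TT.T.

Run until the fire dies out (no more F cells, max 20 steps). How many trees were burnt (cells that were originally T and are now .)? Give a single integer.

Answer: 15

Derivation:
Step 1: +3 fires, +1 burnt (F count now 3)
Step 2: +4 fires, +3 burnt (F count now 4)
Step 3: +4 fires, +4 burnt (F count now 4)
Step 4: +2 fires, +4 burnt (F count now 2)
Step 5: +1 fires, +2 burnt (F count now 1)
Step 6: +1 fires, +1 burnt (F count now 1)
Step 7: +0 fires, +1 burnt (F count now 0)
Fire out after step 7
Initially T: 20, now '.': 25
Total burnt (originally-T cells now '.'): 15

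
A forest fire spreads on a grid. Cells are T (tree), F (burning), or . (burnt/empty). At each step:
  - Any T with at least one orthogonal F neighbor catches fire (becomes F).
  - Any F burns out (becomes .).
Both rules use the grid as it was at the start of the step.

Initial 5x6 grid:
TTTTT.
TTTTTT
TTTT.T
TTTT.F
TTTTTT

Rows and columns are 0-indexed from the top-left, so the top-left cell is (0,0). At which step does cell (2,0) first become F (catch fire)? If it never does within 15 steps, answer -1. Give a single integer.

Step 1: cell (2,0)='T' (+2 fires, +1 burnt)
Step 2: cell (2,0)='T' (+2 fires, +2 burnt)
Step 3: cell (2,0)='T' (+2 fires, +2 burnt)
Step 4: cell (2,0)='T' (+4 fires, +2 burnt)
Step 5: cell (2,0)='T' (+5 fires, +4 burnt)
Step 6: cell (2,0)='T' (+5 fires, +5 burnt)
Step 7: cell (2,0)='T' (+4 fires, +5 burnt)
Step 8: cell (2,0)='F' (+2 fires, +4 burnt)
  -> target ignites at step 8
Step 9: cell (2,0)='.' (+0 fires, +2 burnt)
  fire out at step 9

8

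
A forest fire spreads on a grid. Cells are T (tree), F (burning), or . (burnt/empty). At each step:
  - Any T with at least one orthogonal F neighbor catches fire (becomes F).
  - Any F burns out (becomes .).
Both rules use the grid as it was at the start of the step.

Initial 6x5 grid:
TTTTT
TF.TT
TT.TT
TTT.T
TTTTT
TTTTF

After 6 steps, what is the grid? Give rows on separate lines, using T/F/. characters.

Step 1: 5 trees catch fire, 2 burn out
  TFTTT
  F..TT
  TF.TT
  TTT.T
  TTTTF
  TTTF.
Step 2: 7 trees catch fire, 5 burn out
  F.FTT
  ...TT
  F..TT
  TFT.F
  TTTF.
  TTF..
Step 3: 7 trees catch fire, 7 burn out
  ...FT
  ...TT
  ...TF
  F.F..
  TFF..
  TF...
Step 4: 6 trees catch fire, 7 burn out
  ....F
  ...FF
  ...F.
  .....
  F....
  F....
Step 5: 0 trees catch fire, 6 burn out
  .....
  .....
  .....
  .....
  .....
  .....
Step 6: 0 trees catch fire, 0 burn out
  .....
  .....
  .....
  .....
  .....
  .....

.....
.....
.....
.....
.....
.....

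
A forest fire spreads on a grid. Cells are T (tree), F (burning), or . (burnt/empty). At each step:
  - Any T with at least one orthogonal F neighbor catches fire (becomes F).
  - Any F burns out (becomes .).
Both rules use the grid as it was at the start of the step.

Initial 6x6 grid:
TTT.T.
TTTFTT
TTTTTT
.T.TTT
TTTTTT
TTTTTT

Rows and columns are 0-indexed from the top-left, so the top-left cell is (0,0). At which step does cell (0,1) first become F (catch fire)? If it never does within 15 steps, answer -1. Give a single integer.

Step 1: cell (0,1)='T' (+3 fires, +1 burnt)
Step 2: cell (0,1)='T' (+7 fires, +3 burnt)
Step 3: cell (0,1)='F' (+6 fires, +7 burnt)
  -> target ignites at step 3
Step 4: cell (0,1)='.' (+7 fires, +6 burnt)
Step 5: cell (0,1)='.' (+4 fires, +7 burnt)
Step 6: cell (0,1)='.' (+3 fires, +4 burnt)
Step 7: cell (0,1)='.' (+1 fires, +3 burnt)
Step 8: cell (0,1)='.' (+0 fires, +1 burnt)
  fire out at step 8

3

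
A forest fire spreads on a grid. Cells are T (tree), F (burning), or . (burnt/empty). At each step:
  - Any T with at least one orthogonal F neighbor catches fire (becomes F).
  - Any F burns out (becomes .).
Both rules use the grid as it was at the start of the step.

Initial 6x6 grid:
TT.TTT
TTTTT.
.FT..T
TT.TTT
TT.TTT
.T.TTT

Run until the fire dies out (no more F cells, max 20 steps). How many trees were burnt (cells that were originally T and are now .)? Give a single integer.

Answer: 16

Derivation:
Step 1: +3 fires, +1 burnt (F count now 3)
Step 2: +5 fires, +3 burnt (F count now 5)
Step 3: +4 fires, +5 burnt (F count now 4)
Step 4: +2 fires, +4 burnt (F count now 2)
Step 5: +1 fires, +2 burnt (F count now 1)
Step 6: +1 fires, +1 burnt (F count now 1)
Step 7: +0 fires, +1 burnt (F count now 0)
Fire out after step 7
Initially T: 26, now '.': 26
Total burnt (originally-T cells now '.'): 16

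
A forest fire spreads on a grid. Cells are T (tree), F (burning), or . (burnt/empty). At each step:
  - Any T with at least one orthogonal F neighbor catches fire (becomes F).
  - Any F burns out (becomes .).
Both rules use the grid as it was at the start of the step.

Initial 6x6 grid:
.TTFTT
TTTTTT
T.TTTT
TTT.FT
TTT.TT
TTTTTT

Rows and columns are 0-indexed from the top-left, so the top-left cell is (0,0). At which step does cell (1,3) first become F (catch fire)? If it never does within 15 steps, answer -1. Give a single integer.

Step 1: cell (1,3)='F' (+6 fires, +2 burnt)
  -> target ignites at step 1
Step 2: cell (1,3)='.' (+8 fires, +6 burnt)
Step 3: cell (1,3)='.' (+5 fires, +8 burnt)
Step 4: cell (1,3)='.' (+3 fires, +5 burnt)
Step 5: cell (1,3)='.' (+4 fires, +3 burnt)
Step 6: cell (1,3)='.' (+3 fires, +4 burnt)
Step 7: cell (1,3)='.' (+1 fires, +3 burnt)
Step 8: cell (1,3)='.' (+0 fires, +1 burnt)
  fire out at step 8

1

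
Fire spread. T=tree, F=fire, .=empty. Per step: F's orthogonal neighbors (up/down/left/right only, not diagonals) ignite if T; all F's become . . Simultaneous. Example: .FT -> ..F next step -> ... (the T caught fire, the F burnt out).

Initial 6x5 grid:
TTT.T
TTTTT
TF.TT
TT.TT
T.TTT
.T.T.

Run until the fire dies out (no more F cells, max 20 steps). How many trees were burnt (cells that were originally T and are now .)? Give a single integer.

Answer: 21

Derivation:
Step 1: +3 fires, +1 burnt (F count now 3)
Step 2: +4 fires, +3 burnt (F count now 4)
Step 3: +4 fires, +4 burnt (F count now 4)
Step 4: +2 fires, +4 burnt (F count now 2)
Step 5: +3 fires, +2 burnt (F count now 3)
Step 6: +2 fires, +3 burnt (F count now 2)
Step 7: +3 fires, +2 burnt (F count now 3)
Step 8: +0 fires, +3 burnt (F count now 0)
Fire out after step 8
Initially T: 22, now '.': 29
Total burnt (originally-T cells now '.'): 21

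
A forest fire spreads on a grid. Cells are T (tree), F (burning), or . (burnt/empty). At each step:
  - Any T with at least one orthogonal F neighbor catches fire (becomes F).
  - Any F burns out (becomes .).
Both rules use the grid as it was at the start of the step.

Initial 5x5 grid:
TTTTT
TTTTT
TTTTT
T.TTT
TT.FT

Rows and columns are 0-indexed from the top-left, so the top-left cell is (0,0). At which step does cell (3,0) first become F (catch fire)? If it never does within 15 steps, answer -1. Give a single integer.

Step 1: cell (3,0)='T' (+2 fires, +1 burnt)
Step 2: cell (3,0)='T' (+3 fires, +2 burnt)
Step 3: cell (3,0)='T' (+3 fires, +3 burnt)
Step 4: cell (3,0)='T' (+4 fires, +3 burnt)
Step 5: cell (3,0)='T' (+4 fires, +4 burnt)
Step 6: cell (3,0)='F' (+3 fires, +4 burnt)
  -> target ignites at step 6
Step 7: cell (3,0)='.' (+2 fires, +3 burnt)
Step 8: cell (3,0)='.' (+1 fires, +2 burnt)
Step 9: cell (3,0)='.' (+0 fires, +1 burnt)
  fire out at step 9

6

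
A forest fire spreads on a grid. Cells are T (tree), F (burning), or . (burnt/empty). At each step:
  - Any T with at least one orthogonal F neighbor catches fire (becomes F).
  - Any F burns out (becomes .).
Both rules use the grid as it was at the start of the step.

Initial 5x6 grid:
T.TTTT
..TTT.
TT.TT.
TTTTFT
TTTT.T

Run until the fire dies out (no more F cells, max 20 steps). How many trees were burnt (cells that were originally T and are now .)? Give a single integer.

Step 1: +3 fires, +1 burnt (F count now 3)
Step 2: +5 fires, +3 burnt (F count now 5)
Step 3: +4 fires, +5 burnt (F count now 4)
Step 4: +6 fires, +4 burnt (F count now 6)
Step 5: +3 fires, +6 burnt (F count now 3)
Step 6: +0 fires, +3 burnt (F count now 0)
Fire out after step 6
Initially T: 22, now '.': 29
Total burnt (originally-T cells now '.'): 21

Answer: 21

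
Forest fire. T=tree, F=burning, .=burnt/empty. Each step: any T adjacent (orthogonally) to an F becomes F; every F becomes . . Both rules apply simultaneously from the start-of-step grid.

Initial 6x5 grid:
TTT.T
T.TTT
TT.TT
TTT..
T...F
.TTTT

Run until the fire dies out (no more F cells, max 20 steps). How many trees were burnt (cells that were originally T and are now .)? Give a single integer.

Step 1: +1 fires, +1 burnt (F count now 1)
Step 2: +1 fires, +1 burnt (F count now 1)
Step 3: +1 fires, +1 burnt (F count now 1)
Step 4: +1 fires, +1 burnt (F count now 1)
Step 5: +0 fires, +1 burnt (F count now 0)
Fire out after step 5
Initially T: 20, now '.': 14
Total burnt (originally-T cells now '.'): 4

Answer: 4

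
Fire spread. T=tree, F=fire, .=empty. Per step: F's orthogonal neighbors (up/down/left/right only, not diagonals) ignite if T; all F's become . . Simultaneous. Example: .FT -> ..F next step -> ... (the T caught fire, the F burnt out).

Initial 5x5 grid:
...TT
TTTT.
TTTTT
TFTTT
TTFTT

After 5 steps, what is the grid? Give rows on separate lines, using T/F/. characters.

Step 1: 5 trees catch fire, 2 burn out
  ...TT
  TTTT.
  TFTTT
  F.FTT
  TF.FT
Step 2: 6 trees catch fire, 5 burn out
  ...TT
  TFTT.
  F.FTT
  ...FT
  F...F
Step 3: 4 trees catch fire, 6 burn out
  ...TT
  F.FT.
  ...FT
  ....F
  .....
Step 4: 2 trees catch fire, 4 burn out
  ...TT
  ...F.
  ....F
  .....
  .....
Step 5: 1 trees catch fire, 2 burn out
  ...FT
  .....
  .....
  .....
  .....

...FT
.....
.....
.....
.....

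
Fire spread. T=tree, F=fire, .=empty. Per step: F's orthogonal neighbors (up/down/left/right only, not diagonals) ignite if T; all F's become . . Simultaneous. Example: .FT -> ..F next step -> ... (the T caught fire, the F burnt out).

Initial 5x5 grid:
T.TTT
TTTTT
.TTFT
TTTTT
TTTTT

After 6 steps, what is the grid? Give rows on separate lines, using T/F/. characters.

Step 1: 4 trees catch fire, 1 burn out
  T.TTT
  TTTFT
  .TF.F
  TTTFT
  TTTTT
Step 2: 7 trees catch fire, 4 burn out
  T.TFT
  TTF.F
  .F...
  TTF.F
  TTTFT
Step 3: 6 trees catch fire, 7 burn out
  T.F.F
  TF...
  .....
  TF...
  TTF.F
Step 4: 3 trees catch fire, 6 burn out
  T....
  F....
  .....
  F....
  TF...
Step 5: 2 trees catch fire, 3 burn out
  F....
  .....
  .....
  .....
  F....
Step 6: 0 trees catch fire, 2 burn out
  .....
  .....
  .....
  .....
  .....

.....
.....
.....
.....
.....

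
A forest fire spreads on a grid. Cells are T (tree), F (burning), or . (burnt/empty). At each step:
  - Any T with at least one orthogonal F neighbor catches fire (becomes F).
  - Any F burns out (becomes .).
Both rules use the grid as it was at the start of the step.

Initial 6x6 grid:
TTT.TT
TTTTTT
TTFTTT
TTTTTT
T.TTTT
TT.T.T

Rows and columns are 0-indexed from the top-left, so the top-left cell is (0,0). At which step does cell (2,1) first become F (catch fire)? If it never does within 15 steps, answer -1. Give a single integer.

Step 1: cell (2,1)='F' (+4 fires, +1 burnt)
  -> target ignites at step 1
Step 2: cell (2,1)='.' (+8 fires, +4 burnt)
Step 3: cell (2,1)='.' (+7 fires, +8 burnt)
Step 4: cell (2,1)='.' (+7 fires, +7 burnt)
Step 5: cell (2,1)='.' (+3 fires, +7 burnt)
Step 6: cell (2,1)='.' (+2 fires, +3 burnt)
Step 7: cell (2,1)='.' (+0 fires, +2 burnt)
  fire out at step 7

1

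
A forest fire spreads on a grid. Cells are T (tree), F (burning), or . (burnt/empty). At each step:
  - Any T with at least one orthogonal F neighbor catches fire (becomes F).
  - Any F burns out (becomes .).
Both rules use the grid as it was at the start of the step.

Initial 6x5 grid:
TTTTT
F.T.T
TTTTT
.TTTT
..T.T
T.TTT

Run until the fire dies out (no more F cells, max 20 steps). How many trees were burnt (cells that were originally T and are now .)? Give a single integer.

Answer: 21

Derivation:
Step 1: +2 fires, +1 burnt (F count now 2)
Step 2: +2 fires, +2 burnt (F count now 2)
Step 3: +3 fires, +2 burnt (F count now 3)
Step 4: +4 fires, +3 burnt (F count now 4)
Step 5: +4 fires, +4 burnt (F count now 4)
Step 6: +3 fires, +4 burnt (F count now 3)
Step 7: +2 fires, +3 burnt (F count now 2)
Step 8: +1 fires, +2 burnt (F count now 1)
Step 9: +0 fires, +1 burnt (F count now 0)
Fire out after step 9
Initially T: 22, now '.': 29
Total burnt (originally-T cells now '.'): 21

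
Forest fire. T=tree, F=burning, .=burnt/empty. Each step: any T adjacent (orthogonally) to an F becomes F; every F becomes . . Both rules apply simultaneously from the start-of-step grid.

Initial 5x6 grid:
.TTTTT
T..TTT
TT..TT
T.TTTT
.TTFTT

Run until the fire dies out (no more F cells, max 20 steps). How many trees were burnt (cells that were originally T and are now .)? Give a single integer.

Step 1: +3 fires, +1 burnt (F count now 3)
Step 2: +4 fires, +3 burnt (F count now 4)
Step 3: +2 fires, +4 burnt (F count now 2)
Step 4: +2 fires, +2 burnt (F count now 2)
Step 5: +3 fires, +2 burnt (F count now 3)
Step 6: +2 fires, +3 burnt (F count now 2)
Step 7: +1 fires, +2 burnt (F count now 1)
Step 8: +1 fires, +1 burnt (F count now 1)
Step 9: +0 fires, +1 burnt (F count now 0)
Fire out after step 9
Initially T: 22, now '.': 26
Total burnt (originally-T cells now '.'): 18

Answer: 18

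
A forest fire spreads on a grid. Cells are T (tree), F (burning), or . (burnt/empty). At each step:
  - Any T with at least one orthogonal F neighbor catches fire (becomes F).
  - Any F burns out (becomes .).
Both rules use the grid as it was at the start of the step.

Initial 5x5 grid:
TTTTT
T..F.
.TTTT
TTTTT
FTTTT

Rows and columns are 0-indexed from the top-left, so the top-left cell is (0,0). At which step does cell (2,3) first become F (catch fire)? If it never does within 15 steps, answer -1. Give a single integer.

Step 1: cell (2,3)='F' (+4 fires, +2 burnt)
  -> target ignites at step 1
Step 2: cell (2,3)='.' (+7 fires, +4 burnt)
Step 3: cell (2,3)='.' (+5 fires, +7 burnt)
Step 4: cell (2,3)='.' (+2 fires, +5 burnt)
Step 5: cell (2,3)='.' (+1 fires, +2 burnt)
Step 6: cell (2,3)='.' (+0 fires, +1 burnt)
  fire out at step 6

1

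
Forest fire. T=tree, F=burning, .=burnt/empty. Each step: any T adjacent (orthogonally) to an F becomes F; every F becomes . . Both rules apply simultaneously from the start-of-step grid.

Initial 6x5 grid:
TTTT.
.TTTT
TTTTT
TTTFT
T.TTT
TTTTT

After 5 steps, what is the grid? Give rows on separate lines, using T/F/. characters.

Step 1: 4 trees catch fire, 1 burn out
  TTTT.
  .TTTT
  TTTFT
  TTF.F
  T.TFT
  TTTTT
Step 2: 7 trees catch fire, 4 burn out
  TTTT.
  .TTFT
  TTF.F
  TF...
  T.F.F
  TTTFT
Step 3: 7 trees catch fire, 7 burn out
  TTTF.
  .TF.F
  TF...
  F....
  T....
  TTF.F
Step 4: 5 trees catch fire, 7 burn out
  TTF..
  .F...
  F....
  .....
  F....
  TF...
Step 5: 2 trees catch fire, 5 burn out
  TF...
  .....
  .....
  .....
  .....
  F....

TF...
.....
.....
.....
.....
F....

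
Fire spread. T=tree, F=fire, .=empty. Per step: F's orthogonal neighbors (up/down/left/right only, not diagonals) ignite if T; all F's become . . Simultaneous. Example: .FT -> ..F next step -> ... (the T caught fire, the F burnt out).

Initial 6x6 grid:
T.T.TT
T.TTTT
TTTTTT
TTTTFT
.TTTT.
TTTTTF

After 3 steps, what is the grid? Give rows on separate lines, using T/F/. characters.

Step 1: 5 trees catch fire, 2 burn out
  T.T.TT
  T.TTTT
  TTTTFT
  TTTF.F
  .TTTF.
  TTTTF.
Step 2: 6 trees catch fire, 5 burn out
  T.T.TT
  T.TTFT
  TTTF.F
  TTF...
  .TTF..
  TTTF..
Step 3: 7 trees catch fire, 6 burn out
  T.T.FT
  T.TF.F
  TTF...
  TF....
  .TF...
  TTF...

T.T.FT
T.TF.F
TTF...
TF....
.TF...
TTF...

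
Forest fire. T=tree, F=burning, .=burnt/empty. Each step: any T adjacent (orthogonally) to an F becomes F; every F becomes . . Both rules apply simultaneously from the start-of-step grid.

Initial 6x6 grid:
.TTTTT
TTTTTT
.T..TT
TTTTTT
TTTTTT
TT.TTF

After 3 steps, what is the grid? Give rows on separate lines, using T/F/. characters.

Step 1: 2 trees catch fire, 1 burn out
  .TTTTT
  TTTTTT
  .T..TT
  TTTTTT
  TTTTTF
  TT.TF.
Step 2: 3 trees catch fire, 2 burn out
  .TTTTT
  TTTTTT
  .T..TT
  TTTTTF
  TTTTF.
  TT.F..
Step 3: 3 trees catch fire, 3 burn out
  .TTTTT
  TTTTTT
  .T..TF
  TTTTF.
  TTTF..
  TT....

.TTTTT
TTTTTT
.T..TF
TTTTF.
TTTF..
TT....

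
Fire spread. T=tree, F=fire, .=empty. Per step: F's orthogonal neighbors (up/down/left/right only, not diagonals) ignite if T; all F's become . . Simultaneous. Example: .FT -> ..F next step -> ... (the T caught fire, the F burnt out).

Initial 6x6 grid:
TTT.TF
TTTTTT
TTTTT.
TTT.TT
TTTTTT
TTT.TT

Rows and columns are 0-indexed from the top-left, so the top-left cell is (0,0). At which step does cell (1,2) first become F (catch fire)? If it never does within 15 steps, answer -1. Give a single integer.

Step 1: cell (1,2)='T' (+2 fires, +1 burnt)
Step 2: cell (1,2)='T' (+1 fires, +2 burnt)
Step 3: cell (1,2)='T' (+2 fires, +1 burnt)
Step 4: cell (1,2)='F' (+3 fires, +2 burnt)
  -> target ignites at step 4
Step 5: cell (1,2)='.' (+5 fires, +3 burnt)
Step 6: cell (1,2)='.' (+7 fires, +5 burnt)
Step 7: cell (1,2)='.' (+5 fires, +7 burnt)
Step 8: cell (1,2)='.' (+3 fires, +5 burnt)
Step 9: cell (1,2)='.' (+2 fires, +3 burnt)
Step 10: cell (1,2)='.' (+1 fires, +2 burnt)
Step 11: cell (1,2)='.' (+0 fires, +1 burnt)
  fire out at step 11

4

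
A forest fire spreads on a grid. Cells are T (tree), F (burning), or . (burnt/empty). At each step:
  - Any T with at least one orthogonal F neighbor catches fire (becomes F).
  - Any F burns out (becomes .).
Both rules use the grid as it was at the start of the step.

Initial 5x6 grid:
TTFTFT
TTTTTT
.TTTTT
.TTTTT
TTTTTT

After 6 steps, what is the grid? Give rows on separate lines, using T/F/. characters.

Step 1: 5 trees catch fire, 2 burn out
  TF.F.F
  TTFTFT
  .TTTTT
  .TTTTT
  TTTTTT
Step 2: 6 trees catch fire, 5 burn out
  F.....
  TF.F.F
  .TFTFT
  .TTTTT
  TTTTTT
Step 3: 6 trees catch fire, 6 burn out
  ......
  F.....
  .F.F.F
  .TFTFT
  TTTTTT
Step 4: 5 trees catch fire, 6 burn out
  ......
  ......
  ......
  .F.F.F
  TTFTFT
Step 5: 3 trees catch fire, 5 burn out
  ......
  ......
  ......
  ......
  TF.F.F
Step 6: 1 trees catch fire, 3 burn out
  ......
  ......
  ......
  ......
  F.....

......
......
......
......
F.....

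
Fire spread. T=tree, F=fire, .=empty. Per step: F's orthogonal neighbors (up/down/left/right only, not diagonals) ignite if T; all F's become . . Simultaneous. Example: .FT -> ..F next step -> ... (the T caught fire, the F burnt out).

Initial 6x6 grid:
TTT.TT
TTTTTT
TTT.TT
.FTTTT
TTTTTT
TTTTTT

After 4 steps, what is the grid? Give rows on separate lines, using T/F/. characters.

Step 1: 3 trees catch fire, 1 burn out
  TTT.TT
  TTTTTT
  TFT.TT
  ..FTTT
  TFTTTT
  TTTTTT
Step 2: 7 trees catch fire, 3 burn out
  TTT.TT
  TFTTTT
  F.F.TT
  ...FTT
  F.FTTT
  TFTTTT
Step 3: 7 trees catch fire, 7 burn out
  TFT.TT
  F.FTTT
  ....TT
  ....FT
  ...FTT
  F.FTTT
Step 4: 7 trees catch fire, 7 burn out
  F.F.TT
  ...FTT
  ....FT
  .....F
  ....FT
  ...FTT

F.F.TT
...FTT
....FT
.....F
....FT
...FTT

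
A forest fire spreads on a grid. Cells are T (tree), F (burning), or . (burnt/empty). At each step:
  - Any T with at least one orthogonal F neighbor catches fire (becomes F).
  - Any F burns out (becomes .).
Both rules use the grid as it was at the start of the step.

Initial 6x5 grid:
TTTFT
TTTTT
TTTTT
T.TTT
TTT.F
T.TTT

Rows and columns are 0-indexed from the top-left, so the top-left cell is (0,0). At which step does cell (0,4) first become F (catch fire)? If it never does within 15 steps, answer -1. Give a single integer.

Step 1: cell (0,4)='F' (+5 fires, +2 burnt)
  -> target ignites at step 1
Step 2: cell (0,4)='.' (+7 fires, +5 burnt)
Step 3: cell (0,4)='.' (+5 fires, +7 burnt)
Step 4: cell (0,4)='.' (+3 fires, +5 burnt)
Step 5: cell (0,4)='.' (+2 fires, +3 burnt)
Step 6: cell (0,4)='.' (+2 fires, +2 burnt)
Step 7: cell (0,4)='.' (+1 fires, +2 burnt)
Step 8: cell (0,4)='.' (+0 fires, +1 burnt)
  fire out at step 8

1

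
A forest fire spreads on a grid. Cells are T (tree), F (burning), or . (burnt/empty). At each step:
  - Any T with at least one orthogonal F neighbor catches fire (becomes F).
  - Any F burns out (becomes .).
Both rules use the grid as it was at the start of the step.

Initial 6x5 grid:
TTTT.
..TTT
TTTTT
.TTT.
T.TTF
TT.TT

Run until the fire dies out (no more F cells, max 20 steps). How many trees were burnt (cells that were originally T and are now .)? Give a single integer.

Answer: 19

Derivation:
Step 1: +2 fires, +1 burnt (F count now 2)
Step 2: +3 fires, +2 burnt (F count now 3)
Step 3: +2 fires, +3 burnt (F count now 2)
Step 4: +4 fires, +2 burnt (F count now 4)
Step 5: +4 fires, +4 burnt (F count now 4)
Step 6: +2 fires, +4 burnt (F count now 2)
Step 7: +1 fires, +2 burnt (F count now 1)
Step 8: +1 fires, +1 burnt (F count now 1)
Step 9: +0 fires, +1 burnt (F count now 0)
Fire out after step 9
Initially T: 22, now '.': 27
Total burnt (originally-T cells now '.'): 19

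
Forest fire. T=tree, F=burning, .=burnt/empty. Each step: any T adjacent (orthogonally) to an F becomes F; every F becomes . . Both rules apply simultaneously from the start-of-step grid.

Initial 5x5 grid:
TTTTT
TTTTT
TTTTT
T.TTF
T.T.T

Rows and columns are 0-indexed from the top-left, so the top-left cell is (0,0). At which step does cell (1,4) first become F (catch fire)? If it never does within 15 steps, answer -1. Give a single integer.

Step 1: cell (1,4)='T' (+3 fires, +1 burnt)
Step 2: cell (1,4)='F' (+3 fires, +3 burnt)
  -> target ignites at step 2
Step 3: cell (1,4)='.' (+4 fires, +3 burnt)
Step 4: cell (1,4)='.' (+3 fires, +4 burnt)
Step 5: cell (1,4)='.' (+3 fires, +3 burnt)
Step 6: cell (1,4)='.' (+3 fires, +3 burnt)
Step 7: cell (1,4)='.' (+2 fires, +3 burnt)
Step 8: cell (1,4)='.' (+0 fires, +2 burnt)
  fire out at step 8

2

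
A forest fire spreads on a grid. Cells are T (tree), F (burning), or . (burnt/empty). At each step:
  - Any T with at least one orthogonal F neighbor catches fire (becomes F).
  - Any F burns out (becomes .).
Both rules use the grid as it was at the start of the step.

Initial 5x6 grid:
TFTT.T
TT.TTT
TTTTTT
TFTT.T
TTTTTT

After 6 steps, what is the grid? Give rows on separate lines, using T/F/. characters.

Step 1: 7 trees catch fire, 2 burn out
  F.FT.T
  TF.TTT
  TFTTTT
  F.FT.T
  TFTTTT
Step 2: 7 trees catch fire, 7 burn out
  ...F.T
  F..TTT
  F.FTTT
  ...F.T
  F.FTTT
Step 3: 3 trees catch fire, 7 burn out
  .....T
  ...FTT
  ...FTT
  .....T
  ...FTT
Step 4: 3 trees catch fire, 3 burn out
  .....T
  ....FT
  ....FT
  .....T
  ....FT
Step 5: 3 trees catch fire, 3 burn out
  .....T
  .....F
  .....F
  .....T
  .....F
Step 6: 2 trees catch fire, 3 burn out
  .....F
  ......
  ......
  .....F
  ......

.....F
......
......
.....F
......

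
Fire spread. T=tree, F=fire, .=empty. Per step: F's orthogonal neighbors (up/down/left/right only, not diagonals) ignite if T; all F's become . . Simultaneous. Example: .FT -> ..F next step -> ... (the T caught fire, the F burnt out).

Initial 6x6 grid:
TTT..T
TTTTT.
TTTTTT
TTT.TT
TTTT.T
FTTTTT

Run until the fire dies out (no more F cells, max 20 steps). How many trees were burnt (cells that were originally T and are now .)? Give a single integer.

Step 1: +2 fires, +1 burnt (F count now 2)
Step 2: +3 fires, +2 burnt (F count now 3)
Step 3: +4 fires, +3 burnt (F count now 4)
Step 4: +5 fires, +4 burnt (F count now 5)
Step 5: +4 fires, +5 burnt (F count now 4)
Step 6: +4 fires, +4 burnt (F count now 4)
Step 7: +4 fires, +4 burnt (F count now 4)
Step 8: +3 fires, +4 burnt (F count now 3)
Step 9: +0 fires, +3 burnt (F count now 0)
Fire out after step 9
Initially T: 30, now '.': 35
Total burnt (originally-T cells now '.'): 29

Answer: 29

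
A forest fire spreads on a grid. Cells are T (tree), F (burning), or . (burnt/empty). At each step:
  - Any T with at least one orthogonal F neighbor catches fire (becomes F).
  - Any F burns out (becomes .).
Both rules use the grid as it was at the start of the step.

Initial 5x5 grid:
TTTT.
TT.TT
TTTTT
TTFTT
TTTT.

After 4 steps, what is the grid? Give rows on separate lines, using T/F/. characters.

Step 1: 4 trees catch fire, 1 burn out
  TTTT.
  TT.TT
  TTFTT
  TF.FT
  TTFT.
Step 2: 6 trees catch fire, 4 burn out
  TTTT.
  TT.TT
  TF.FT
  F...F
  TF.F.
Step 3: 5 trees catch fire, 6 burn out
  TTTT.
  TF.FT
  F...F
  .....
  F....
Step 4: 4 trees catch fire, 5 burn out
  TFTF.
  F...F
  .....
  .....
  .....

TFTF.
F...F
.....
.....
.....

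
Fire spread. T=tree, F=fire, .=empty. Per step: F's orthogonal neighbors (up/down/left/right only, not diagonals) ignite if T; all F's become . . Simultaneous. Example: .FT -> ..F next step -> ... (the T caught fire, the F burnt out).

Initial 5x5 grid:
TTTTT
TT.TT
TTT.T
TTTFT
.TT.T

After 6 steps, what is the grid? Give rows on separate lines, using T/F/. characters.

Step 1: 2 trees catch fire, 1 burn out
  TTTTT
  TT.TT
  TTT.T
  TTF.F
  .TT.T
Step 2: 5 trees catch fire, 2 burn out
  TTTTT
  TT.TT
  TTF.F
  TF...
  .TF.F
Step 3: 4 trees catch fire, 5 burn out
  TTTTT
  TT.TF
  TF...
  F....
  .F...
Step 4: 4 trees catch fire, 4 burn out
  TTTTF
  TF.F.
  F....
  .....
  .....
Step 5: 3 trees catch fire, 4 burn out
  TFTF.
  F....
  .....
  .....
  .....
Step 6: 2 trees catch fire, 3 burn out
  F.F..
  .....
  .....
  .....
  .....

F.F..
.....
.....
.....
.....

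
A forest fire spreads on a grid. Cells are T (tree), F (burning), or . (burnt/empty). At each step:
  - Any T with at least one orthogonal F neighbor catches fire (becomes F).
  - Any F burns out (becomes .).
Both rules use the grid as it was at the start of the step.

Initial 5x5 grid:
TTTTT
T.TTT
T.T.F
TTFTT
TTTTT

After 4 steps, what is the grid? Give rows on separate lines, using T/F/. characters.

Step 1: 6 trees catch fire, 2 burn out
  TTTTT
  T.TTF
  T.F..
  TF.FF
  TTFTT
Step 2: 7 trees catch fire, 6 burn out
  TTTTF
  T.FF.
  T....
  F....
  TF.FF
Step 3: 4 trees catch fire, 7 burn out
  TTFF.
  T....
  F....
  .....
  F....
Step 4: 2 trees catch fire, 4 burn out
  TF...
  F....
  .....
  .....
  .....

TF...
F....
.....
.....
.....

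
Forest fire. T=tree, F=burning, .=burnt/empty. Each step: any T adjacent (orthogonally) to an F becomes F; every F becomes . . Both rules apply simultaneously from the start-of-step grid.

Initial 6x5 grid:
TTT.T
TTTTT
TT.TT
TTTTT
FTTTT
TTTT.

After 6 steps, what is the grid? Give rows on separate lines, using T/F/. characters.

Step 1: 3 trees catch fire, 1 burn out
  TTT.T
  TTTTT
  TT.TT
  FTTTT
  .FTTT
  FTTT.
Step 2: 4 trees catch fire, 3 burn out
  TTT.T
  TTTTT
  FT.TT
  .FTTT
  ..FTT
  .FTT.
Step 3: 5 trees catch fire, 4 burn out
  TTT.T
  FTTTT
  .F.TT
  ..FTT
  ...FT
  ..FT.
Step 4: 5 trees catch fire, 5 burn out
  FTT.T
  .FTTT
  ...TT
  ...FT
  ....F
  ...F.
Step 5: 4 trees catch fire, 5 burn out
  .FT.T
  ..FTT
  ...FT
  ....F
  .....
  .....
Step 6: 3 trees catch fire, 4 burn out
  ..F.T
  ...FT
  ....F
  .....
  .....
  .....

..F.T
...FT
....F
.....
.....
.....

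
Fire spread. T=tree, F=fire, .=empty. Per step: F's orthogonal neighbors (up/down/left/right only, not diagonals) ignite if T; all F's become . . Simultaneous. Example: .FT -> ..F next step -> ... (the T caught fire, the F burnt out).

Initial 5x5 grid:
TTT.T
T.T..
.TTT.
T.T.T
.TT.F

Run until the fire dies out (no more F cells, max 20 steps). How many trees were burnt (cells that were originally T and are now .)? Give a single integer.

Answer: 1

Derivation:
Step 1: +1 fires, +1 burnt (F count now 1)
Step 2: +0 fires, +1 burnt (F count now 0)
Fire out after step 2
Initially T: 14, now '.': 12
Total burnt (originally-T cells now '.'): 1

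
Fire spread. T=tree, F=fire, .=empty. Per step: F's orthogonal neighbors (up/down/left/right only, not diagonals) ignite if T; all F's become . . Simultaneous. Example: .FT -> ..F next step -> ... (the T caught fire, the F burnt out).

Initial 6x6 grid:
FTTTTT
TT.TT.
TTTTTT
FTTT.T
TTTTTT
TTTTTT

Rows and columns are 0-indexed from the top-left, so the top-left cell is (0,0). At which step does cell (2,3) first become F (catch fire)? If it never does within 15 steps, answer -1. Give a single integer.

Step 1: cell (2,3)='T' (+5 fires, +2 burnt)
Step 2: cell (2,3)='T' (+6 fires, +5 burnt)
Step 3: cell (2,3)='T' (+5 fires, +6 burnt)
Step 4: cell (2,3)='F' (+5 fires, +5 burnt)
  -> target ignites at step 4
Step 5: cell (2,3)='.' (+5 fires, +5 burnt)
Step 6: cell (2,3)='.' (+3 fires, +5 burnt)
Step 7: cell (2,3)='.' (+2 fires, +3 burnt)
Step 8: cell (2,3)='.' (+0 fires, +2 burnt)
  fire out at step 8

4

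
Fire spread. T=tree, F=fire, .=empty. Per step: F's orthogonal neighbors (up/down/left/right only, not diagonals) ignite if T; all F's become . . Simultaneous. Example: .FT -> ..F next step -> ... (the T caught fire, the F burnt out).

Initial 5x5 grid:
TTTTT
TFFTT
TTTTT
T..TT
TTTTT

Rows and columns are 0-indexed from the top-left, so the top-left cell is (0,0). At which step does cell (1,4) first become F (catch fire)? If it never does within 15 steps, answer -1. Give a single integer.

Step 1: cell (1,4)='T' (+6 fires, +2 burnt)
Step 2: cell (1,4)='F' (+5 fires, +6 burnt)
  -> target ignites at step 2
Step 3: cell (1,4)='.' (+4 fires, +5 burnt)
Step 4: cell (1,4)='.' (+3 fires, +4 burnt)
Step 5: cell (1,4)='.' (+3 fires, +3 burnt)
Step 6: cell (1,4)='.' (+0 fires, +3 burnt)
  fire out at step 6

2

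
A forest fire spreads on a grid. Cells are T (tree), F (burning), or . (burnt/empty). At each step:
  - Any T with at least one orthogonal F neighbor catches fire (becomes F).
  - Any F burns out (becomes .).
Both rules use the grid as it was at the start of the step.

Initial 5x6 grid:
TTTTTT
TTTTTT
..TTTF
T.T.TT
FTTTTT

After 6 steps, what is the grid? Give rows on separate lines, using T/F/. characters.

Step 1: 5 trees catch fire, 2 burn out
  TTTTTT
  TTTTTF
  ..TTF.
  F.T.TF
  .FTTTT
Step 2: 6 trees catch fire, 5 burn out
  TTTTTF
  TTTTF.
  ..TF..
  ..T.F.
  ..FTTF
Step 3: 6 trees catch fire, 6 burn out
  TTTTF.
  TTTF..
  ..F...
  ..F...
  ...FF.
Step 4: 2 trees catch fire, 6 burn out
  TTTF..
  TTF...
  ......
  ......
  ......
Step 5: 2 trees catch fire, 2 burn out
  TTF...
  TF....
  ......
  ......
  ......
Step 6: 2 trees catch fire, 2 burn out
  TF....
  F.....
  ......
  ......
  ......

TF....
F.....
......
......
......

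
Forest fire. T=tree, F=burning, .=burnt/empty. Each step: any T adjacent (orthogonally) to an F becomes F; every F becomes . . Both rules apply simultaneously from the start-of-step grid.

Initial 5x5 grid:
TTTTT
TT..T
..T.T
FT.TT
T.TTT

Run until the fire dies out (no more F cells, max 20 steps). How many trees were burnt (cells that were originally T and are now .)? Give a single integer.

Step 1: +2 fires, +1 burnt (F count now 2)
Step 2: +0 fires, +2 burnt (F count now 0)
Fire out after step 2
Initially T: 17, now '.': 10
Total burnt (originally-T cells now '.'): 2

Answer: 2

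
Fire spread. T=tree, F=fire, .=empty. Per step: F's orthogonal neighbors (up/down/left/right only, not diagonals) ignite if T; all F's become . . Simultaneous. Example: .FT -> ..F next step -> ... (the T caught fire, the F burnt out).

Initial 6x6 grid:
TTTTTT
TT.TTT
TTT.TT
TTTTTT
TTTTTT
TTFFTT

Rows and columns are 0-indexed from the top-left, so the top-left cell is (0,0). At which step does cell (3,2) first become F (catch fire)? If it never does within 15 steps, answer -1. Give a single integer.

Step 1: cell (3,2)='T' (+4 fires, +2 burnt)
Step 2: cell (3,2)='F' (+6 fires, +4 burnt)
  -> target ignites at step 2
Step 3: cell (3,2)='.' (+5 fires, +6 burnt)
Step 4: cell (3,2)='.' (+4 fires, +5 burnt)
Step 5: cell (3,2)='.' (+4 fires, +4 burnt)
Step 6: cell (3,2)='.' (+5 fires, +4 burnt)
Step 7: cell (3,2)='.' (+4 fires, +5 burnt)
Step 8: cell (3,2)='.' (+0 fires, +4 burnt)
  fire out at step 8

2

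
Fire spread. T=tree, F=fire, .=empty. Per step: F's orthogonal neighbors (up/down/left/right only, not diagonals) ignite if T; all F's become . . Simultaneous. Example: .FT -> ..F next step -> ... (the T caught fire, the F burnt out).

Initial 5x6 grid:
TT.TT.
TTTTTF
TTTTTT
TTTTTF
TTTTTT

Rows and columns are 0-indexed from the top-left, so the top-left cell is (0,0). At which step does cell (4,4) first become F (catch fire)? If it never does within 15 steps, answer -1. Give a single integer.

Step 1: cell (4,4)='T' (+4 fires, +2 burnt)
Step 2: cell (4,4)='F' (+5 fires, +4 burnt)
  -> target ignites at step 2
Step 3: cell (4,4)='.' (+5 fires, +5 burnt)
Step 4: cell (4,4)='.' (+4 fires, +5 burnt)
Step 5: cell (4,4)='.' (+5 fires, +4 burnt)
Step 6: cell (4,4)='.' (+3 fires, +5 burnt)
Step 7: cell (4,4)='.' (+0 fires, +3 burnt)
  fire out at step 7

2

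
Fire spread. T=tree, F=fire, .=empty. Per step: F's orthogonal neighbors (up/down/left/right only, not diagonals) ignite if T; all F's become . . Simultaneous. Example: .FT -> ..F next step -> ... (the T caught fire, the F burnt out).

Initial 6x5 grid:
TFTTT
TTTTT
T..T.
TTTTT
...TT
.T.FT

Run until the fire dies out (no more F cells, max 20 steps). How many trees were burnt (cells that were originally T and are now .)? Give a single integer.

Answer: 19

Derivation:
Step 1: +5 fires, +2 burnt (F count now 5)
Step 2: +5 fires, +5 burnt (F count now 5)
Step 3: +6 fires, +5 burnt (F count now 6)
Step 4: +3 fires, +6 burnt (F count now 3)
Step 5: +0 fires, +3 burnt (F count now 0)
Fire out after step 5
Initially T: 20, now '.': 29
Total burnt (originally-T cells now '.'): 19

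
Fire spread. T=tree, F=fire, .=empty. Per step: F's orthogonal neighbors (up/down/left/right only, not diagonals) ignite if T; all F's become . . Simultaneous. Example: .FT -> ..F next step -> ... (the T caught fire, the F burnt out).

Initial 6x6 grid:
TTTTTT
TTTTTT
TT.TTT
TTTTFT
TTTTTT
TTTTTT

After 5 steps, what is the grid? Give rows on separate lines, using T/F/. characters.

Step 1: 4 trees catch fire, 1 burn out
  TTTTTT
  TTTTTT
  TT.TFT
  TTTF.F
  TTTTFT
  TTTTTT
Step 2: 7 trees catch fire, 4 burn out
  TTTTTT
  TTTTFT
  TT.F.F
  TTF...
  TTTF.F
  TTTTFT
Step 3: 7 trees catch fire, 7 burn out
  TTTTFT
  TTTF.F
  TT....
  TF....
  TTF...
  TTTF.F
Step 4: 7 trees catch fire, 7 burn out
  TTTF.F
  TTF...
  TF....
  F.....
  TF....
  TTF...
Step 5: 5 trees catch fire, 7 burn out
  TTF...
  TF....
  F.....
  ......
  F.....
  TF....

TTF...
TF....
F.....
......
F.....
TF....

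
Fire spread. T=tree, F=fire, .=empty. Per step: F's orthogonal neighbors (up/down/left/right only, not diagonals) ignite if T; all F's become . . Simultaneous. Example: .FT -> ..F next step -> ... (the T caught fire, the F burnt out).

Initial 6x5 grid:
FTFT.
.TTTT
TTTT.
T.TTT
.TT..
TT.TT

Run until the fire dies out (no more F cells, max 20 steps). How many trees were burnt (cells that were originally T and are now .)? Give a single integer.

Answer: 18

Derivation:
Step 1: +3 fires, +2 burnt (F count now 3)
Step 2: +3 fires, +3 burnt (F count now 3)
Step 3: +4 fires, +3 burnt (F count now 4)
Step 4: +3 fires, +4 burnt (F count now 3)
Step 5: +3 fires, +3 burnt (F count now 3)
Step 6: +1 fires, +3 burnt (F count now 1)
Step 7: +1 fires, +1 burnt (F count now 1)
Step 8: +0 fires, +1 burnt (F count now 0)
Fire out after step 8
Initially T: 20, now '.': 28
Total burnt (originally-T cells now '.'): 18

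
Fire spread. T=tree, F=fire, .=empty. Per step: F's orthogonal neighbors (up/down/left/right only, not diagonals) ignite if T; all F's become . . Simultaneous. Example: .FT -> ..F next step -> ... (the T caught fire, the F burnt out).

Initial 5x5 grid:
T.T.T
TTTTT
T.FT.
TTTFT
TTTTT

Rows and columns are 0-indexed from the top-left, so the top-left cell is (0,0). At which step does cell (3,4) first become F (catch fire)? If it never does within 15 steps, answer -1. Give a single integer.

Step 1: cell (3,4)='F' (+5 fires, +2 burnt)
  -> target ignites at step 1
Step 2: cell (3,4)='.' (+6 fires, +5 burnt)
Step 3: cell (3,4)='.' (+4 fires, +6 burnt)
Step 4: cell (3,4)='.' (+4 fires, +4 burnt)
Step 5: cell (3,4)='.' (+0 fires, +4 burnt)
  fire out at step 5

1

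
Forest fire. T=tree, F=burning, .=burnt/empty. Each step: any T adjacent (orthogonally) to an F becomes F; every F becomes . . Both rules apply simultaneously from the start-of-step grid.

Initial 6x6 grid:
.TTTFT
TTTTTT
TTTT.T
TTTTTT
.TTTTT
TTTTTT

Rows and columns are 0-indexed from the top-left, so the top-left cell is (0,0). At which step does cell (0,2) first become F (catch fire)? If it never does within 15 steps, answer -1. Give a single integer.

Step 1: cell (0,2)='T' (+3 fires, +1 burnt)
Step 2: cell (0,2)='F' (+3 fires, +3 burnt)
  -> target ignites at step 2
Step 3: cell (0,2)='.' (+4 fires, +3 burnt)
Step 4: cell (0,2)='.' (+4 fires, +4 burnt)
Step 5: cell (0,2)='.' (+6 fires, +4 burnt)
Step 6: cell (0,2)='.' (+6 fires, +6 burnt)
Step 7: cell (0,2)='.' (+4 fires, +6 burnt)
Step 8: cell (0,2)='.' (+1 fires, +4 burnt)
Step 9: cell (0,2)='.' (+1 fires, +1 burnt)
Step 10: cell (0,2)='.' (+0 fires, +1 burnt)
  fire out at step 10

2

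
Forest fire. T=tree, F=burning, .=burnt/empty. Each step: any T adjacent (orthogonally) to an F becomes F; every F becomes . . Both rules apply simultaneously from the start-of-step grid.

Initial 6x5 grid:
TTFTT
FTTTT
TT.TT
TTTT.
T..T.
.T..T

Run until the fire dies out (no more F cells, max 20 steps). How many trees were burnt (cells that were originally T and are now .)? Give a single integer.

Answer: 18

Derivation:
Step 1: +6 fires, +2 burnt (F count now 6)
Step 2: +4 fires, +6 burnt (F count now 4)
Step 3: +4 fires, +4 burnt (F count now 4)
Step 4: +3 fires, +4 burnt (F count now 3)
Step 5: +1 fires, +3 burnt (F count now 1)
Step 6: +0 fires, +1 burnt (F count now 0)
Fire out after step 6
Initially T: 20, now '.': 28
Total burnt (originally-T cells now '.'): 18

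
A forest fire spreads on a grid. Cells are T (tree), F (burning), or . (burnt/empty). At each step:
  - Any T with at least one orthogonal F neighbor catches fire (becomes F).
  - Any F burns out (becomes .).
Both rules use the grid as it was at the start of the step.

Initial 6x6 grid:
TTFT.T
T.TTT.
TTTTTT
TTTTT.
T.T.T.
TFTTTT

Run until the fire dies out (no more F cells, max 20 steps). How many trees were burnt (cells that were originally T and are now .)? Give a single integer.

Answer: 26

Derivation:
Step 1: +5 fires, +2 burnt (F count now 5)
Step 2: +6 fires, +5 burnt (F count now 6)
Step 3: +7 fires, +6 burnt (F count now 7)
Step 4: +6 fires, +7 burnt (F count now 6)
Step 5: +2 fires, +6 burnt (F count now 2)
Step 6: +0 fires, +2 burnt (F count now 0)
Fire out after step 6
Initially T: 27, now '.': 35
Total burnt (originally-T cells now '.'): 26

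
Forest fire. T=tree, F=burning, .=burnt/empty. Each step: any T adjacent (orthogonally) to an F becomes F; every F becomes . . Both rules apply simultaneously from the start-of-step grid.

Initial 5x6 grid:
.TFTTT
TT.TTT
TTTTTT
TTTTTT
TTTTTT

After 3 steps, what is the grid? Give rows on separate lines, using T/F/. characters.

Step 1: 2 trees catch fire, 1 burn out
  .F.FTT
  TT.TTT
  TTTTTT
  TTTTTT
  TTTTTT
Step 2: 3 trees catch fire, 2 burn out
  ....FT
  TF.FTT
  TTTTTT
  TTTTTT
  TTTTTT
Step 3: 5 trees catch fire, 3 burn out
  .....F
  F...FT
  TFTFTT
  TTTTTT
  TTTTTT

.....F
F...FT
TFTFTT
TTTTTT
TTTTTT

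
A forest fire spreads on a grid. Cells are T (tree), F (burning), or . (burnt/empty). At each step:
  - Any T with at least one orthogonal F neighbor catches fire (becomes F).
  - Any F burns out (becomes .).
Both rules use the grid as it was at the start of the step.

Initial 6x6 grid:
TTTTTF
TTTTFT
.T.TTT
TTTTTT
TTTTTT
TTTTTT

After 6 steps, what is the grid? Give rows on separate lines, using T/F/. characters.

Step 1: 4 trees catch fire, 2 burn out
  TTTTF.
  TTTF.F
  .T.TFT
  TTTTTT
  TTTTTT
  TTTTTT
Step 2: 5 trees catch fire, 4 burn out
  TTTF..
  TTF...
  .T.F.F
  TTTTFT
  TTTTTT
  TTTTTT
Step 3: 5 trees catch fire, 5 burn out
  TTF...
  TF....
  .T....
  TTTF.F
  TTTTFT
  TTTTTT
Step 4: 7 trees catch fire, 5 burn out
  TF....
  F.....
  .F....
  TTF...
  TTTF.F
  TTTTFT
Step 5: 5 trees catch fire, 7 burn out
  F.....
  ......
  ......
  TF....
  TTF...
  TTTF.F
Step 6: 3 trees catch fire, 5 burn out
  ......
  ......
  ......
  F.....
  TF....
  TTF...

......
......
......
F.....
TF....
TTF...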